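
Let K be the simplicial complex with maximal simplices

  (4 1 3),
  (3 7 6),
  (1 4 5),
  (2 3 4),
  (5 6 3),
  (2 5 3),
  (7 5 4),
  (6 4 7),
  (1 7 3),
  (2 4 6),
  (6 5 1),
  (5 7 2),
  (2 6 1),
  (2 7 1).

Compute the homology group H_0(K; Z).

K has 7 vertices, 21 edges, 14 triangles.
rank ∂_0 = 0, rank ∂_1 = 6 ⇒ b_0 = 7 − 0 − 6 = 1; all invariant factors of ∂_1 are 1 so no torsion. So H_0 ≅ Z.

H_0 ≅ Z.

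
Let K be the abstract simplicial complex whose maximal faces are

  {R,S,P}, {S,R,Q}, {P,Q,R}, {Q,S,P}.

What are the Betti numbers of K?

Order the vertices as P < Q < R < S. Listing each simplex with vertices in this order, K has dimension 2 with simplices:

  0-simplices (4): P, Q, R, S
  1-simplices (6): PQ, PR, PS, QR, QS, RS
  2-simplices (4): PQR, PQS, PRS, QRS

giving chain groups C_0 ≅ Z^4, C_1 ≅ Z^6, C_2 ≅ Z^4.

∂_1: C_1 → C_0 sends each edge [p,q] (with p < q) to q − p. For instance
  ∂RS = S − R.
The resulting 4×6 matrix has rank 3, and its Smith normal form has invariant factors (1,1,1).

Boundary ∂_2: C_2 → C_1 sends each 2-simplex [p,q,r] to [q,r] − [p,r] + [p,q]. For instance
  ∂PRS = RS − PS + PR,
  ∂PQS = QS − PS + PQ.
The resulting 6×4 matrix has rank 3, and its Smith normal form has invariant factors (1,1,1).

Reading off H_k = ker ∂_k / im ∂_{k+1}:

  H_0: rank C_0 − rank ∂_1 = 4 − 3 = 1, and the invariant factors of ∂_1 are all 1, so H_0 ≅ Z.
  H_1: rank ker ∂_1 − rank ∂_2 = (6 − 3) − 3 = 0, and the invariant factors of ∂_2 are all 1, so H_1 ≅ 0.
  H_2: rank ker ∂_2 − rank ∂_3 = (4 − 3) − 0 = 1, and there is no ∂_3, so H_2 ≅ Z.

Hence the Betti numbers are b_0 = 1, b_1 = 0, b_2 = 1.

b_0 = 1, b_1 = 0, b_2 = 1.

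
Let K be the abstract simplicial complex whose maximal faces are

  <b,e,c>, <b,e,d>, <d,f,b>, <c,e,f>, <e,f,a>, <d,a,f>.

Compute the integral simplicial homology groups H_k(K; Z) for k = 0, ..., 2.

H_0 ≅ Z,  H_1 ≅ Z,  H_2 = 0.

Order the vertices as a < b < c < d < e < f. Listing each simplex with vertices in this order, K has dimension 2 with simplices:

  0-simplices (6): a, b, c, d, e, f
  1-simplices (12): ad, ae, af, bc, bd, be, bf, ce, cf, de, df, ef
  2-simplices (6): adf, aef, bce, bde, bdf, cef

giving chain groups C_0 ≅ Z^6, C_1 ≅ Z^12, C_2 ≅ Z^6.

The boundary map ∂_1: C_1 → C_0 maps an edge to its endpoints' difference, ∂[p,q] = q − p.
This gives a 6×12 integer matrix of rank 5; reducing to Smith normal form yields diagonal entries (1,1,1,1,1).

The boundary map ∂_2: C_2 → C_1 acts by ∂[p,q,r] = [q,r] − [p,r] + [p,q]. For instance
  ∂bde = de − be + bd,
  ∂adf = df − af + ad.
The 12×6 boundary matrix has rank 6 and Smith normal form diag(1,1,1,1,1,1).

Reading off H_k = ker ∂_k / im ∂_{k+1}:

  H_0: rank C_0 − rank ∂_1 = 6 − 5 = 1, and the invariant factors of ∂_1 are all 1, so H_0 = Z.
  H_1: rank ker ∂_1 − rank ∂_2 = (12 − 5) − 6 = 1, and the invariant factors of ∂_2 are all 1, so H_1 = Z.
  H_2: rank ker ∂_2 − rank ∂_3 = (6 − 6) − 0 = 0, and there is no ∂_3, so H_2 = 0.

(K is a triangulation of the cylinder S^1 x I.)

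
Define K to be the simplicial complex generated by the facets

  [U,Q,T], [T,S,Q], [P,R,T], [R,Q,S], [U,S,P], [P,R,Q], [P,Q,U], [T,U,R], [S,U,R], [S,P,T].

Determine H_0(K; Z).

H_0 ≅ Z.

Order the vertices as P < Q < R < S < T < U. Listing each simplex with vertices in this order, K has dimension 2 with simplices:

  0-simplices (6): P, Q, R, S, T, U
  1-simplices (15): PQ, PR, PS, PT, PU, QR, QS, QT, QU, RS, RT, RU, ST, SU, TU
  2-simplices (10): PQR, PQU, PRT, PST, PSU, QRS, QST, QTU, RSU, RTU

giving chain groups C_0 ≅ Z^6, C_1 ≅ Z^15, C_2 ≅ Z^10.

Boundary ∂_1: C_1 → C_0 maps an edge to its endpoints' difference, ∂[p,q] = q − p. For instance
  ∂QR = R − Q.
The resulting 6×15 matrix has rank 5, and its Smith normal form has invariant factors (1,1,1,1,1).

Boundary ∂_2: C_2 → C_1 sends each 2-simplex [p,q,r] to [q,r] − [p,r] + [p,q]. For instance
  ∂PSU = SU − PU + PS,
  ∂QST = ST − QT + QS.
The 15×10 boundary matrix has rank 10 and Smith normal form diag(1,1,1,1,1,1,1,1,1,2).

From H_k ≅ ker(∂_k) / im(∂_{k+1}) we obtain:

  H_0: rank C_0 − rank ∂_1 = 6 − 5 = 1, and the invariant factors of ∂_1 are all 1, so H_0 ≅ Z.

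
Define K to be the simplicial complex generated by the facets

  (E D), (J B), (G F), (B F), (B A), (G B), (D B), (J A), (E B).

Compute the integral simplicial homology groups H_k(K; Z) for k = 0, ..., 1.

We work with the vertex ordering A < B < D < E < F < G < J. The simplices of K, each written with vertices in increasing order, are:

  0-simplices (7): A, B, D, E, F, G, J
  1-simplices (9): AB, AJ, BD, BE, BF, BG, BJ, DE, FG

Hence C_0 ≅ Z^7, C_1 ≅ Z^9.

∂_1: C_1 → C_0 sends each edge [p,q] (with p < q) to q − p. For instance
  ∂BE = E − B.
The 7×9 boundary matrix has rank 6 and Smith normal form diag(1,1,1,1,1,1).

From H_k ≅ ker(∂_k) / im(∂_{k+1}) we obtain:

  H_0: rank C_0 − rank ∂_1 = 7 − 6 = 1, and the invariant factors of ∂_1 are all 1, so H_0 ≅ Z.
  H_1: rank ker ∂_1 − rank ∂_2 = (9 − 6) − 0 = 3, and there is no ∂_2, so H_1 ≅ Z^3.

H_0 = Z,  H_1 = Z^3.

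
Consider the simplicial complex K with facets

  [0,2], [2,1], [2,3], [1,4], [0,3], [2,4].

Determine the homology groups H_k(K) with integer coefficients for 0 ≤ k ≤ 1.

We work with the vertex ordering 0 < 1 < 2 < 3 < 4. The simplices of K, each written with vertices in increasing order, are:

  0-simplices (5): [0], [1], [2], [3], [4]
  1-simplices (6): [0,2], [0,3], [1,2], [1,4], [2,3], [2,4]

so the chain groups are C_0 ≅ Z^5, C_1 ≅ Z^6.

Boundary ∂_1: C_1 → C_0 maps an edge to its endpoints' difference, ∂[p,q] = q − p. For instance
  ∂[2,4] = [4] − [2].
The 5×6 boundary matrix has rank 4 and Smith normal form diag(1,1,1,1).

Now H_k = ker ∂_k / im ∂_{k+1}, so:

  H_0: rank C_0 − rank ∂_1 = 5 − 4 = 1, and the invariant factors of ∂_1 are all 1, so H_0 ≅ Z.
  H_1: rank ker ∂_1 − rank ∂_2 = (6 − 4) − 0 = 2, and there is no ∂_2, so H_1 ≅ Z^2.

As a check, the Euler characteristic is 5 − 6 = -1, which agrees with 1 − 2 = -1.
(K is a triangulation of a wedge of 2 circles.)

H_0 ≅ Z,  H_1 ≅ Z^2.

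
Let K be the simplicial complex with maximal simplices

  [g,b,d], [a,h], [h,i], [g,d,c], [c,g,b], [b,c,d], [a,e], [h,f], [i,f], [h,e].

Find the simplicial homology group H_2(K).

H_2 = Z.

Fix the vertex order a < b < c < d < e < f < g < h < i and write every simplex with vertices in increasing order. Then dim K = 2 and the simplices of K are:

  0-simplices (9): a, b, c, d, e, f, g, h, i
  1-simplices (12): ae, ah, bc, bd, bg, cd, cg, dg, eh, fh, fi, hi
  2-simplices (4): bcd, bcg, bdg, cdg

Hence C_0 ≅ Z^9, C_1 ≅ Z^12, C_2 ≅ Z^4.

∂_1: C_1 → C_0 maps an edge to its endpoints' difference, ∂[p,q] = q − p.
As a 9×12 matrix over Z this has rank 7, with invariant factors (1,1,1,1,1,1,1).

∂_2: C_2 → C_1 maps a triangle to the signed sum of its edges. For instance
  ∂bcd = cd − bd + bc,
  ∂bdg = dg − bg + bd.
This gives a 12×4 integer matrix of rank 3; reducing to Smith normal form yields diagonal entries (1,1,1).

Now H_k = ker ∂_k / im ∂_{k+1}, so:

  H_2: rank ker ∂_2 − rank ∂_3 = (4 − 3) − 0 = 1, and there is no ∂_3, so H_2 ≅ Z.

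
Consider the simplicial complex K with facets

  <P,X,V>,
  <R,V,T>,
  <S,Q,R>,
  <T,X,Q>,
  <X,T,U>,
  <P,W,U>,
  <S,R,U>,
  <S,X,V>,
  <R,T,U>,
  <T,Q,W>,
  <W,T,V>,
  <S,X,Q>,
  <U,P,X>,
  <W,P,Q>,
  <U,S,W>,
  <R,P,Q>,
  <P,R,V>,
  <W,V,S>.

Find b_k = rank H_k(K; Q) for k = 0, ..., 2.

Fix the vertex order P < Q < R < S < T < U < V < W < X and write every simplex with vertices in increasing order. Then dim K = 2 and the simplices of K are:

  0-simplices (9): P, Q, R, S, T, U, V, W, X
  1-simplices (27): PQ, PR, PU, PV, PW, PX, QR, QS, QT, QW, QX, RS, RT, RU, RV, SU, SV, SW, SX, TU, TV, TW, TX, UW, UX, VW, VX
  2-simplices (18): PQR, PQW, PRV, PUW, PUX, PVX, QRS, QSX, QTW, QTX, RSU, RTU, RTV, SUW, SVW, SVX, TUX, TVW

Hence C_0 ≅ Z^9, C_1 ≅ Z^27, C_2 ≅ Z^18.

The boundary map ∂_1: C_1 → C_0 maps an edge to its endpoints' difference, ∂[p,q] = q − p. For instance
  ∂PU = U − P.
As a 9×27 matrix over Z this has rank 8, with invariant factors (1,1,1,1,1,1,1,1).

The boundary map ∂_2: C_2 → C_1 acts by ∂[p,q,r] = [q,r] − [p,r] + [p,q]. For instance
  ∂PRV = RV − PV + PR,
  ∂PVX = VX − PX + PV.
This gives a 27×18 integer matrix of rank 17; reducing to Smith normal form yields diagonal entries (1,1,1,1,1,1,1,1,1,1,1,1,1,1,1,1,1).

Reading off H_k = ker ∂_k / im ∂_{k+1}:

  H_0: rank C_0 − rank ∂_1 = 9 − 8 = 1, and the invariant factors of ∂_1 are all 1, so H_0 = Z.
  H_1: rank ker ∂_1 − rank ∂_2 = (27 − 8) − 17 = 2, and the invariant factors of ∂_2 are all 1, so H_1 = Z^2.
  H_2: rank ker ∂_2 − rank ∂_3 = (18 − 17) − 0 = 1, and there is no ∂_3, so H_2 = Z.

(K is a triangulation of the torus T^2.)

Hence the Betti numbers are b_0 = 1, b_1 = 2, b_2 = 1.

b_0 = 1, b_1 = 2, b_2 = 1.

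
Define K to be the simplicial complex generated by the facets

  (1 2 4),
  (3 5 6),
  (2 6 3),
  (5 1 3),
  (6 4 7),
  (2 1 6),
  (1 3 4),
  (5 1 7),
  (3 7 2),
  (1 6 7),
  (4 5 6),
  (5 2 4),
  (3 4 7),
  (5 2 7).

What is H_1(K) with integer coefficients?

Take the total order 1 < 2 < 3 < 4 < 5 < 6 < 7 on the vertex set. Then K (dimension 2) consists of the simplices:

  0-simplices (7): [1], [2], [3], [4], [5], [6], [7]
  1-simplices (21): [1,2], [1,3], [1,4], [1,5], [1,6], [1,7], [2,3], [2,4], [2,5], [2,6], [2,7], [3,4], [3,5], [3,6], [3,7], [4,5], [4,6], [4,7], [5,6], [5,7], [6,7]
  2-simplices (14): [1,2,4], [1,2,6], [1,3,4], [1,3,5], [1,5,7], [1,6,7], [2,3,6], [2,3,7], [2,4,5], [2,5,7], [3,4,7], [3,5,6], [4,5,6], [4,6,7]

Hence C_0 ≅ Z^7, C_1 ≅ Z^21, C_2 ≅ Z^14.

∂_1: C_1 → C_0 maps an edge to its endpoints' difference, ∂[p,q] = q − p.
As a 7×21 matrix over Z this has rank 6, with invariant factors (1,1,1,1,1,1).

The boundary map ∂_2: C_2 → C_1 acts by ∂[p,q,r] = [q,r] − [p,r] + [p,q]. For instance
  ∂[3,4,7] = [4,7] − [3,7] + [3,4],
  ∂[1,5,7] = [5,7] − [1,7] + [1,5].
This gives a 21×14 integer matrix of rank 13; reducing to Smith normal form yields diagonal entries (1,1,1,1,1,1,1,1,1,1,1,1,1).

Computing H_k = (kernel of ∂_k) / (image of ∂_{k+1}):

  H_1: rank ker ∂_1 − rank ∂_2 = (21 − 6) − 13 = 2, and the invariant factors of ∂_2 are all 1, so H_1 ≅ Z^2.

H_1 ≅ Z^2.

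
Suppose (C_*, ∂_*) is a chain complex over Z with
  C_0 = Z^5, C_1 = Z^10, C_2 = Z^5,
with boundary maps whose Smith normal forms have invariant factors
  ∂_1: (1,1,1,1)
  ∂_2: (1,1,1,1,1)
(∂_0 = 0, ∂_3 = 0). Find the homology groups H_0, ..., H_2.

H_0: b_0 = 5 − 0 − 4 = 1; torsion from ∂_1 factors > 1: none. So H_0 = Z.
H_1: b_1 = 10 − 4 − 5 = 1; torsion from ∂_2 factors > 1: none. So H_1 = Z.
H_2: b_2 = 5 − 5 − 0 = 0; torsion from ∂_3 factors > 1: none. So H_2 = 0.

H_0 = Z,  H_1 = Z,  H_2 = 0.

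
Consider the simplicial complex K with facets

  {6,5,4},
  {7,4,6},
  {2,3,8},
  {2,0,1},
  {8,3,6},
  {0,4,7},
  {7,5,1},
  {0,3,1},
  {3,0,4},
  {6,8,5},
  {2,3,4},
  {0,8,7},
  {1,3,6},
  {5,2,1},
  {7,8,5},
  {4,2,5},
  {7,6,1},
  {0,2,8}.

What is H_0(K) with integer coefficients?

We work with the vertex ordering 0 < 1 < 2 < 3 < 4 < 5 < 6 < 7 < 8. The simplices of K, each written with vertices in increasing order, are:

  0-simplices (9): [0], [1], [2], [3], [4], [5], [6], [7], [8]
  1-simplices (27): (27 of them)
  2-simplices (18): [0,1,2], [0,1,3], [0,2,8], [0,3,4], [0,4,7], [0,7,8], [1,2,5], [1,3,6], [1,5,7], [1,6,7], [2,3,4], [2,3,8], [2,4,5], [3,6,8], [4,5,6], [4,6,7], [5,6,8], [5,7,8]

Hence C_0 ≅ Z^9, C_1 ≅ Z^27, C_2 ≅ Z^18.

Boundary ∂_1: C_1 → C_0 sends each edge [p,q] (with p < q) to q − p. For instance
  ∂[1,7] = [7] − [1].
The resulting 9×27 matrix has rank 8, and its Smith normal form has invariant factors (1,1,1,1,1,1,1,1).

The boundary map ∂_2: C_2 → C_1 acts by ∂[p,q,r] = [q,r] − [p,r] + [p,q]. For instance
  ∂[1,3,6] = [3,6] − [1,6] + [1,3],
  ∂[4,5,6] = [5,6] − [4,6] + [4,5].
As a 27×18 matrix over Z this has rank 18, with invariant factors (1,1,1,1,1,1,1,1,1,1,1,1,1,1,1,1,1,2).

Reading off H_k = ker ∂_k / im ∂_{k+1}:

  H_0: rank C_0 − rank ∂_1 = 9 − 8 = 1, and the invariant factors of ∂_1 are all 1, so H_0 = Z.

H_0 ≅ Z.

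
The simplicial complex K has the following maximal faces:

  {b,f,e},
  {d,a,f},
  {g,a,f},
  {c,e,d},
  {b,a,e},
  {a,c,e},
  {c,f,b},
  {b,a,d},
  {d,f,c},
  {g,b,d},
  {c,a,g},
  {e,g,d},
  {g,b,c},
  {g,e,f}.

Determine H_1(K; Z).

H_1 = Z^2.

K has 7 vertices, 21 edges, 14 triangles.
rank ∂_1 = 6, rank ∂_2 = 13 ⇒ b_1 = 21 − 6 − 13 = 2; all invariant factors of ∂_2 are 1 so no torsion. So H_1 = Z^2.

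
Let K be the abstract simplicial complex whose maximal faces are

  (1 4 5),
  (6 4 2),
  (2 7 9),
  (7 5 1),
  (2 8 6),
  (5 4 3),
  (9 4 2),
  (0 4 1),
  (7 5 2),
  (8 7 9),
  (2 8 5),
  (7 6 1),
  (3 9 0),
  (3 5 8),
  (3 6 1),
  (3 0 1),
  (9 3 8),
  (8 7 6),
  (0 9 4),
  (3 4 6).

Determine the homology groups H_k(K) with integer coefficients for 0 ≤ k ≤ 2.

H_0 ≅ Z,  H_1 ≅ Z × Z/2,  H_2 = 0.

Order the vertices as 0 < 1 < 2 < 3 < 4 < 5 < 6 < 7 < 8 < 9. Listing each simplex with vertices in this order, K has dimension 2 with simplices:

  0-simplices (10): [0], [1], [2], [3], [4], [5], [6], [7], [8], [9]
  1-simplices (30): (30 of them)
  2-simplices (20): (20 of them)

giving chain groups C_0 ≅ Z^10, C_1 ≅ Z^30, C_2 ≅ Z^20.

Boundary ∂_1: C_1 → C_0 is given by ∂[p,q] = [q] − [p]. For instance
  ∂[2,6] = [6] − [2].
As a 10×30 matrix over Z this has rank 9, with invariant factors (1,1,1,1,1,1,1,1,1).

Boundary ∂_2: C_2 → C_1 maps a triangle to the signed sum of its edges. For instance
  ∂[6,7,8] = [7,8] − [6,8] + [6,7],
  ∂[3,8,9] = [8,9] − [3,9] + [3,8].
As a 30×20 matrix over Z this has rank 20, with invariant factors (1,1,1,1,1,1,1,1,1,1,1,1,1,1,1,1,1,1,1,2).

Reading off H_k = ker ∂_k / im ∂_{k+1}:

  H_0: rank C_0 − rank ∂_1 = 10 − 9 = 1, and the invariant factors of ∂_1 are all 1, so H_0 = Z.
  H_1: rank ker ∂_1 − rank ∂_2 = (30 − 9) − 20 = 1, and ∂_2 has invariant factor 2 > 1, so H_1 = Z × Z/2.
  H_2: rank ker ∂_2 − rank ∂_3 = (20 − 20) − 0 = 0, and there is no ∂_3, so H_2 = 0.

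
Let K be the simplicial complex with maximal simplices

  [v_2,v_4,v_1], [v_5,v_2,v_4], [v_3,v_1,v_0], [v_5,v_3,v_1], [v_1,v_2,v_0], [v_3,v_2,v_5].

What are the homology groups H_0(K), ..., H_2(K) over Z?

H_0 ≅ Z,  H_1 ≅ Z,  H_2 = 0.

K has 6 vertices, 12 edges, 6 triangles.
rank ∂_0 = 0, rank ∂_1 = 5 ⇒ b_0 = 6 − 0 − 5 = 1; all invariant factors of ∂_1 are 1 so no torsion. So H_0 = Z.
rank ∂_1 = 5, rank ∂_2 = 6 ⇒ b_1 = 12 − 5 − 6 = 1; all invariant factors of ∂_2 are 1 so no torsion. So H_1 = Z.
rank ∂_2 = 6, rank ∂_3 = 0 ⇒ b_2 = 6 − 6 − 0 = 0. So H_2 = 0.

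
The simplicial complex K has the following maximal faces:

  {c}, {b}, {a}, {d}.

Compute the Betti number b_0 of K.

b_0 = 4.

Fix the vertex order a < b < c < d and write every simplex with vertices in increasing order. Then dim K = 0 and the simplices of K are:

  0-simplices (4): a, b, c, d

giving chain groups C_0 ≅ Z^4.

Now H_k = ker ∂_k / im ∂_{k+1}, so:

  H_0: rank C_0 − rank ∂_1 = 4 − 0 = 4, and there is no ∂_1, so H_0 = Z^4.

Hence the Betti numbers are b_0 = 4.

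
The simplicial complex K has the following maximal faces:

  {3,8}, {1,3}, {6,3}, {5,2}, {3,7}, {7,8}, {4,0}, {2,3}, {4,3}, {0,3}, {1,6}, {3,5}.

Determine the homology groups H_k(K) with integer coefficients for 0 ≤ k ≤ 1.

Order the vertices as 0 < 1 < 2 < 3 < 4 < 5 < 6 < 7 < 8. Listing each simplex with vertices in this order, K has dimension 1 with simplices:

  0-simplices (9): [0], [1], [2], [3], [4], [5], [6], [7], [8]
  1-simplices (12): [0,3], [0,4], [1,3], [1,6], [2,3], [2,5], [3,4], [3,5], [3,6], [3,7], [3,8], [7,8]

giving chain groups C_0 ≅ Z^9, C_1 ≅ Z^12.

The boundary map ∂_1: C_1 → C_0 is given by ∂[p,q] = [q] − [p].
As a 9×12 matrix over Z this has rank 8, with invariant factors (1,1,1,1,1,1,1,1).

Computing H_k = (kernel of ∂_k) / (image of ∂_{k+1}):

  H_0: rank C_0 − rank ∂_1 = 9 − 8 = 1, and the invariant factors of ∂_1 are all 1, so H_0 = Z.
  H_1: rank ker ∂_1 − rank ∂_2 = (12 − 8) − 0 = 4, and there is no ∂_2, so H_1 = Z^4.

As a check, the Euler characteristic is 9 − 12 = -3, which agrees with 1 − 4 = -3.
(K is a triangulation of a wedge of 4 circles.)

H_0 ≅ Z,  H_1 ≅ Z^4.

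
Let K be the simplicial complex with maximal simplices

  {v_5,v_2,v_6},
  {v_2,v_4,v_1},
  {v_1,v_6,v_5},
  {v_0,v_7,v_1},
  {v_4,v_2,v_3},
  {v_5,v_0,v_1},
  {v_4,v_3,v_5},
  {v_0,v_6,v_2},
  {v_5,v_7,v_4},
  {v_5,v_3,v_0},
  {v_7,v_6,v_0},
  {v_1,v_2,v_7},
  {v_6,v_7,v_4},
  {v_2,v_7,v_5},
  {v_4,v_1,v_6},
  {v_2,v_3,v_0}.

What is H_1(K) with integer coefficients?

K has 8 vertices, 24 edges, 16 triangles.
rank ∂_1 = 7, rank ∂_2 = 15 ⇒ b_1 = 24 − 7 − 15 = 2; all invariant factors of ∂_2 are 1 so no torsion. So H_1 ≅ Z^2.

H_1 = Z^2.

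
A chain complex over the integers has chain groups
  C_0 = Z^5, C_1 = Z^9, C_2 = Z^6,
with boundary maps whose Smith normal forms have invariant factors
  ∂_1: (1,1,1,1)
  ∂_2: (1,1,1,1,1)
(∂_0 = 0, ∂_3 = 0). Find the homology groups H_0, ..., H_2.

H_0: b_0 = 5 − 0 − 4 = 1; torsion from ∂_1 factors > 1: none. So H_0 = Z.
H_1: b_1 = 9 − 4 − 5 = 0; torsion from ∂_2 factors > 1: none. So H_1 = 0.
H_2: b_2 = 6 − 5 − 0 = 1; torsion from ∂_3 factors > 1: none. So H_2 = Z.

H_0 = Z,  H_1 = 0,  H_2 = Z.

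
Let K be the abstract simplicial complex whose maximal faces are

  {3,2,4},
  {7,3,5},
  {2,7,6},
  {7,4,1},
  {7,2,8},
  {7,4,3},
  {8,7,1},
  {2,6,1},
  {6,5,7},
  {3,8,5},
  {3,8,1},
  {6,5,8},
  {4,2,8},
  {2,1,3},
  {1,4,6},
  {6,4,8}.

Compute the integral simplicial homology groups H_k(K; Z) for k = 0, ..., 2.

H_0 ≅ Z,  H_1 ≅ Z^2,  H_2 ≅ Z.

We work with the vertex ordering 1 < 2 < 3 < 4 < 5 < 6 < 7 < 8. The simplices of K, each written with vertices in increasing order, are:

  0-simplices (8): [1], [2], [3], [4], [5], [6], [7], [8]
  1-simplices (24): (24 of them)
  2-simplices (16): [1,2,3], [1,2,6], [1,3,8], [1,4,6], [1,4,7], [1,7,8], [2,3,4], [2,4,8], [2,6,7], [2,7,8], [3,4,7], [3,5,7], [3,5,8], [4,6,8], [5,6,7], [5,6,8]

so the chain groups are C_0 ≅ Z^8, C_1 ≅ Z^24, C_2 ≅ Z^16.

The boundary map ∂_1: C_1 → C_0 sends each edge [p,q] (with p < q) to q − p. For instance
  ∂[3,5] = [5] − [3].
The resulting 8×24 matrix has rank 7, and its Smith normal form has invariant factors (1,1,1,1,1,1,1).

Boundary ∂_2: C_2 → C_1 acts by ∂[p,q,r] = [q,r] − [p,r] + [p,q]. For instance
  ∂[3,5,8] = [5,8] − [3,8] + [3,5],
  ∂[1,3,8] = [3,8] − [1,8] + [1,3].
This gives a 24×16 integer matrix of rank 15; reducing to Smith normal form yields diagonal entries (1,1,1,1,1,1,1,1,1,1,1,1,1,1,1).

Reading off H_k = ker ∂_k / im ∂_{k+1}:

  H_0: rank C_0 − rank ∂_1 = 8 − 7 = 1, and the invariant factors of ∂_1 are all 1, so H_0 ≅ Z.
  H_1: rank ker ∂_1 − rank ∂_2 = (24 − 7) − 15 = 2, and the invariant factors of ∂_2 are all 1, so H_1 ≅ Z^2.
  H_2: rank ker ∂_2 − rank ∂_3 = (16 − 15) − 0 = 1, and there is no ∂_3, so H_2 ≅ Z.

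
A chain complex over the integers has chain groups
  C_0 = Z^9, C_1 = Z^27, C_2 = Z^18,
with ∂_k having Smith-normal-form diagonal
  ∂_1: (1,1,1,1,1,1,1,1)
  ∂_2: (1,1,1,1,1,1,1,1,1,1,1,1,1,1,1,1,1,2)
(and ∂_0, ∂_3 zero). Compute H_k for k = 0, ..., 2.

H_0 = Z,  H_1 = Z × Z/2,  H_2 = 0.

H_0: b_0 = 9 − 0 − 8 = 1; torsion from ∂_1 factors > 1: none. So H_0 = Z.
H_1: b_1 = 27 − 8 − 18 = 1; torsion from ∂_2 factors > 1: [2]. So H_1 = Z × Z/2.
H_2: b_2 = 18 − 18 − 0 = 0; torsion from ∂_3 factors > 1: none. So H_2 = 0.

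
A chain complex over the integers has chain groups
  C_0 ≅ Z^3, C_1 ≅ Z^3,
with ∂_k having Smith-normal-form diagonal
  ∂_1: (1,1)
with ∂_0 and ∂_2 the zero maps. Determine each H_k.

H_0 = Z,  H_1 = Z.

H_0: b_0 = 3 − 0 − 2 = 1; torsion from ∂_1 factors > 1: none. So H_0 = Z.
H_1: b_1 = 3 − 2 − 0 = 1; torsion from ∂_2 factors > 1: none. So H_1 = Z.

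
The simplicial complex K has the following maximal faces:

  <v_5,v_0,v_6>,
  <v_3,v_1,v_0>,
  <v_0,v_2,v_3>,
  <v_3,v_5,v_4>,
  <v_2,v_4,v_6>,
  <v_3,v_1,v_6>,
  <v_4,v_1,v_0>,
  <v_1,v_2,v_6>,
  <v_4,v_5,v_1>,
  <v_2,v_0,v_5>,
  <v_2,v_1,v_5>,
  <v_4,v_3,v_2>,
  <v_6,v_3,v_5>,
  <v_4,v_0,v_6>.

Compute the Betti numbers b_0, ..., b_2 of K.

K has 7 vertices, 21 edges, 14 triangles.
rank ∂_0 = 0, rank ∂_1 = 6 ⇒ b_0 = 7 − 0 − 6 = 1; all invariant factors of ∂_1 are 1 so no torsion. So H_0 ≅ Z.
rank ∂_1 = 6, rank ∂_2 = 13 ⇒ b_1 = 21 − 6 − 13 = 2; all invariant factors of ∂_2 are 1 so no torsion. So H_1 ≅ Z^2.
rank ∂_2 = 13, rank ∂_3 = 0 ⇒ b_2 = 14 − 13 − 0 = 1. So H_2 ≅ Z.

b_0 = 1, b_1 = 2, b_2 = 1.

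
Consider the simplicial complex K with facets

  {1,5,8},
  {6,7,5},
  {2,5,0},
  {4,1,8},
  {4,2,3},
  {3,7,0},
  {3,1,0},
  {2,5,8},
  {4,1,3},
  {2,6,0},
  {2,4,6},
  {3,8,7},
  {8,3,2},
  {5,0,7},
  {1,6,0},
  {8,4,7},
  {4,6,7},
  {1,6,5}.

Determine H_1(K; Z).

We work with the vertex ordering 0 < 1 < 2 < 3 < 4 < 5 < 6 < 7 < 8. The simplices of K, each written with vertices in increasing order, are:

  0-simplices (9): [0], [1], [2], [3], [4], [5], [6], [7], [8]
  1-simplices (27): (27 of them)
  2-simplices (18): [0,1,3], [0,1,6], [0,2,5], [0,2,6], [0,3,7], [0,5,7], [1,3,4], [1,4,8], [1,5,6], [1,5,8], [2,3,4], [2,3,8], [2,4,6], [2,5,8], [3,7,8], [4,6,7], [4,7,8], [5,6,7]

Hence C_0 ≅ Z^9, C_1 ≅ Z^27, C_2 ≅ Z^18.

The boundary map ∂_1: C_1 → C_0 sends each edge [p,q] (with p < q) to q − p. For instance
  ∂[5,6] = [6] − [5].
The 9×27 boundary matrix has rank 8 and Smith normal form diag(1,1,1,1,1,1,1,1).

The boundary map ∂_2: C_2 → C_1 maps a triangle to the signed sum of its edges. For instance
  ∂[0,1,3] = [1,3] − [0,3] + [0,1],
  ∂[4,7,8] = [7,8] − [4,8] + [4,7].
The 27×18 boundary matrix has rank 18 and Smith normal form diag(1,1,1,1,1,1,1,1,1,1,1,1,1,1,1,1,1,2).

Reading off H_k = ker ∂_k / im ∂_{k+1}:

  H_1: rank ker ∂_1 − rank ∂_2 = (27 − 8) − 18 = 1, and ∂_2 has invariant factor 2 > 1, so H_1 = Z ⊕ Z/2Z.

H_1 = Z ⊕ Z/2Z.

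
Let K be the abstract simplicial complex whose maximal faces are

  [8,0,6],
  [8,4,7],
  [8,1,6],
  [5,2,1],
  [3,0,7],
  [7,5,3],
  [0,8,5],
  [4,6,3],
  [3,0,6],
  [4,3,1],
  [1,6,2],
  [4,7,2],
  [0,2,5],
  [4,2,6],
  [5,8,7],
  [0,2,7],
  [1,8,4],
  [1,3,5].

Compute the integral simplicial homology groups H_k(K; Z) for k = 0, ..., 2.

H_0 = Z,  H_1 = Z ⊕ Z/2Z,  H_2 = 0.

Fix the vertex order 0 < 1 < 2 < 3 < 4 < 5 < 6 < 7 < 8 and write every simplex with vertices in increasing order. Then dim K = 2 and the simplices of K are:

  0-simplices (9): [0], [1], [2], [3], [4], [5], [6], [7], [8]
  1-simplices (27): (27 of them)
  2-simplices (18): [0,2,5], [0,2,7], [0,3,6], [0,3,7], [0,5,8], [0,6,8], [1,2,5], [1,2,6], [1,3,4], [1,3,5], [1,4,8], [1,6,8], [2,4,6], [2,4,7], [3,4,6], [3,5,7], [4,7,8], [5,7,8]

so the chain groups are C_0 ≅ Z^9, C_1 ≅ Z^27, C_2 ≅ Z^18.

The boundary map ∂_1: C_1 → C_0 is given by ∂[p,q] = [q] − [p].
The 9×27 boundary matrix has rank 8 and Smith normal form diag(1,1,1,1,1,1,1,1).

The boundary map ∂_2: C_2 → C_1 maps a triangle to the signed sum of its edges. For instance
  ∂[2,4,6] = [4,6] − [2,6] + [2,4],
  ∂[1,3,4] = [3,4] − [1,4] + [1,3].
The 27×18 boundary matrix has rank 18 and Smith normal form diag(1,1,1,1,1,1,1,1,1,1,1,1,1,1,1,1,1,2).

Reading off H_k = ker ∂_k / im ∂_{k+1}:

  H_0: rank C_0 − rank ∂_1 = 9 − 8 = 1, and the invariant factors of ∂_1 are all 1, so H_0 ≅ Z.
  H_1: rank ker ∂_1 − rank ∂_2 = (27 − 8) − 18 = 1, and ∂_2 has invariant factor 2 > 1, so H_1 ≅ Z ⊕ Z/2Z.
  H_2: rank ker ∂_2 − rank ∂_3 = (18 − 18) − 0 = 0, and there is no ∂_3, so H_2 ≅ 0.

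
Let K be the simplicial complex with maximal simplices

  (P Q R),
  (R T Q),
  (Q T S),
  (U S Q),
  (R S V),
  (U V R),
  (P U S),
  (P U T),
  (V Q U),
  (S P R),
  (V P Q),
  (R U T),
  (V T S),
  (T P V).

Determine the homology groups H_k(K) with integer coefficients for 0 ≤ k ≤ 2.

H_0 ≅ Z,  H_1 ≅ Z^2,  H_2 ≅ Z.

We work with the vertex ordering P < Q < R < S < T < U < V. The simplices of K, each written with vertices in increasing order, are:

  0-simplices (7): P, Q, R, S, T, U, V
  1-simplices (21): PQ, PR, PS, PT, PU, PV, QR, QS, QT, QU, QV, RS, RT, RU, RV, ST, SU, SV, TU, TV, UV
  2-simplices (14): PQR, PQV, PRS, PSU, PTU, PTV, QRT, QST, QSU, QUV, RSV, RTU, RUV, STV

giving chain groups C_0 ≅ Z^7, C_1 ≅ Z^21, C_2 ≅ Z^14.

The boundary map ∂_1: C_1 → C_0 sends each edge [p,q] (with p < q) to q − p.
The resulting 7×21 matrix has rank 6, and its Smith normal form has invariant factors (1,1,1,1,1,1).

The boundary map ∂_2: C_2 → C_1 acts by ∂[p,q,r] = [q,r] − [p,r] + [p,q]. For instance
  ∂RSV = SV − RV + RS,
  ∂QSU = SU − QU + QS.
The 21×14 boundary matrix has rank 13 and Smith normal form diag(1,1,1,1,1,1,1,1,1,1,1,1,1).

Now H_k = ker ∂_k / im ∂_{k+1}, so:

  H_0: rank C_0 − rank ∂_1 = 7 − 6 = 1, and the invariant factors of ∂_1 are all 1, so H_0 ≅ Z.
  H_1: rank ker ∂_1 − rank ∂_2 = (21 − 6) − 13 = 2, and the invariant factors of ∂_2 are all 1, so H_1 ≅ Z^2.
  H_2: rank ker ∂_2 − rank ∂_3 = (14 − 13) − 0 = 1, and there is no ∂_3, so H_2 ≅ Z.

As a check, the Euler characteristic is 7 − 21 + 14 = 0, which agrees with 1 − 2 + 1 = 0.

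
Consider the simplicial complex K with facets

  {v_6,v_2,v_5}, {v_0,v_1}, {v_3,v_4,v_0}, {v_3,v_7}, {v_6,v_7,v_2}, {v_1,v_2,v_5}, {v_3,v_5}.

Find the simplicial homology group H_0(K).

H_0 = Z.

Order the vertices as v_0 < v_1 < v_2 < v_3 < v_4 < v_5 < v_6 < v_7. Listing each simplex with vertices in this order, K has dimension 2 with simplices:

  0-simplices (8): [v_0], [v_1], [v_2], [v_3], [v_4], [v_5], [v_6], [v_7]
  1-simplices (13): [v_0,v_1], [v_0,v_3], [v_0,v_4], [v_1,v_2], [v_1,v_5], [v_2,v_5], [v_2,v_6], [v_2,v_7], [v_3,v_4], [v_3,v_5], [v_3,v_7], [v_5,v_6], [v_6,v_7]
  2-simplices (4): [v_0,v_3,v_4], [v_1,v_2,v_5], [v_2,v_5,v_6], [v_2,v_6,v_7]

so the chain groups are C_0 ≅ Z^8, C_1 ≅ Z^13, C_2 ≅ Z^4.

∂_1: C_1 → C_0 maps an edge to its endpoints' difference, ∂[p,q] = q − p. For instance
  ∂[v_3,v_7] = [v_7] − [v_3].
As a 8×13 matrix over Z this has rank 7, with invariant factors (1,1,1,1,1,1,1).

The boundary map ∂_2: C_2 → C_1 maps a triangle to the signed sum of its edges. For instance
  ∂[v_2,v_6,v_7] = [v_6,v_7] − [v_2,v_7] + [v_2,v_6],
  ∂[v_2,v_5,v_6] = [v_5,v_6] − [v_2,v_6] + [v_2,v_5].
The resulting 13×4 matrix has rank 4, and its Smith normal form has invariant factors (1,1,1,1).

From H_k ≅ ker(∂_k) / im(∂_{k+1}) we obtain:

  H_0: rank C_0 − rank ∂_1 = 8 − 7 = 1, and the invariant factors of ∂_1 are all 1, so H_0 = Z.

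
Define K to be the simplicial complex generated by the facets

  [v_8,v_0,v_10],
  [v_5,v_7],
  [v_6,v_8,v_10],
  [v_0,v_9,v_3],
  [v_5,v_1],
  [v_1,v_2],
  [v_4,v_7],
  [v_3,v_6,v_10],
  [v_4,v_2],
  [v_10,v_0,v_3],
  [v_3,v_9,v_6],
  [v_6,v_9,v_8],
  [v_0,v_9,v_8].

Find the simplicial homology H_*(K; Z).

Order the vertices as v_0 < v_1 < v_2 < v_3 < v_4 < v_5 < v_6 < v_7 < v_8 < v_9 < v_10. Listing each simplex with vertices in this order, K has dimension 2 with simplices:

  0-simplices (11): [v_0], [v_1], [v_2], [v_3], [v_4], [v_5], [v_6], [v_7], [v_8], [v_9], [v_10]
  1-simplices (17): (17 of them)
  2-simplices (8): [v_0,v_3,v_9], [v_0,v_3,v_10], [v_0,v_8,v_9], [v_0,v_8,v_10], [v_3,v_6,v_9], [v_3,v_6,v_10], [v_6,v_8,v_9], [v_6,v_8,v_10]

so the chain groups are C_0 ≅ Z^11, C_1 ≅ Z^17, C_2 ≅ Z^8.

The boundary map ∂_1: C_1 → C_0 sends each edge [p,q] (with p < q) to q − p. For instance
  ∂[v_4,v_7] = [v_7] − [v_4].
This gives a 11×17 integer matrix of rank 9; reducing to Smith normal form yields diagonal entries (1,1,1,1,1,1,1,1,1).

∂_2: C_2 → C_1 sends each 2-simplex [p,q,r] to [q,r] − [p,r] + [p,q]. For instance
  ∂[v_3,v_6,v_10] = [v_6,v_10] − [v_3,v_10] + [v_3,v_6],
  ∂[v_3,v_6,v_9] = [v_6,v_9] − [v_3,v_9] + [v_3,v_6].
This gives a 17×8 integer matrix of rank 7; reducing to Smith normal form yields diagonal entries (1,1,1,1,1,1,1).

Computing H_k = (kernel of ∂_k) / (image of ∂_{k+1}):

  H_0: rank C_0 − rank ∂_1 = 11 − 9 = 2, and the invariant factors of ∂_1 are all 1, so H_0 ≅ Z^2.
  H_1: rank ker ∂_1 − rank ∂_2 = (17 − 9) − 7 = 1, and the invariant factors of ∂_2 are all 1, so H_1 ≅ Z.
  H_2: rank ker ∂_2 − rank ∂_3 = (8 − 7) − 0 = 1, and there is no ∂_3, so H_2 ≅ Z.

(K is a triangulation of the disjoint union of the circle S^1 and the 2-sphere S^2.)

H_0 ≅ Z^2,  H_1 ≅ Z,  H_2 ≅ Z.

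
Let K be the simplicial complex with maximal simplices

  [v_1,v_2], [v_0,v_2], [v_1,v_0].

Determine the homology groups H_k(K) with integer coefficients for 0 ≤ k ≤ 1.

H_0 ≅ Z,  H_1 ≅ Z.

Order the vertices as v_0 < v_1 < v_2. Listing each simplex with vertices in this order, K has dimension 1 with simplices:

  0-simplices (3): [v_0], [v_1], [v_2]
  1-simplices (3): [v_0,v_1], [v_0,v_2], [v_1,v_2]

giving chain groups C_0 ≅ Z^3, C_1 ≅ Z^3.

The boundary map ∂_1: C_1 → C_0 is given by ∂[p,q] = [q] − [p].
This gives a 3×3 integer matrix of rank 2; reducing to Smith normal form yields diagonal entries (1,1).

From H_k ≅ ker(∂_k) / im(∂_{k+1}) we obtain:

  H_0: rank C_0 − rank ∂_1 = 3 − 2 = 1, and the invariant factors of ∂_1 are all 1, so H_0 ≅ Z.
  H_1: rank ker ∂_1 − rank ∂_2 = (3 − 2) − 0 = 1, and there is no ∂_2, so H_1 ≅ Z.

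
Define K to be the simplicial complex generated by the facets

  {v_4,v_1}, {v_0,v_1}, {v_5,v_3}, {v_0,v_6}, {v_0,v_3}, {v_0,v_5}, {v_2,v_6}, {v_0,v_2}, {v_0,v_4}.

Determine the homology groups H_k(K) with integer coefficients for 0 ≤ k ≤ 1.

We work with the vertex ordering v_0 < v_1 < v_2 < v_3 < v_4 < v_5 < v_6. The simplices of K, each written with vertices in increasing order, are:

  0-simplices (7): [v_0], [v_1], [v_2], [v_3], [v_4], [v_5], [v_6]
  1-simplices (9): [v_0,v_1], [v_0,v_2], [v_0,v_3], [v_0,v_4], [v_0,v_5], [v_0,v_6], [v_1,v_4], [v_2,v_6], [v_3,v_5]

giving chain groups C_0 ≅ Z^7, C_1 ≅ Z^9.

∂_1: C_1 → C_0 maps an edge to its endpoints' difference, ∂[p,q] = q − p. For instance
  ∂[v_0,v_5] = [v_5] − [v_0].
This gives a 7×9 integer matrix of rank 6; reducing to Smith normal form yields diagonal entries (1,1,1,1,1,1).

From H_k ≅ ker(∂_k) / im(∂_{k+1}) we obtain:

  H_0: rank C_0 − rank ∂_1 = 7 − 6 = 1, and the invariant factors of ∂_1 are all 1, so H_0 ≅ Z.
  H_1: rank ker ∂_1 − rank ∂_2 = (9 − 6) − 0 = 3, and there is no ∂_2, so H_1 ≅ Z^3.

As a check, the Euler characteristic is 7 − 9 = -2, which agrees with 1 − 3 = -2.
(K is a triangulation of a wedge of 3 circles.)

H_0 = Z,  H_1 = Z^3.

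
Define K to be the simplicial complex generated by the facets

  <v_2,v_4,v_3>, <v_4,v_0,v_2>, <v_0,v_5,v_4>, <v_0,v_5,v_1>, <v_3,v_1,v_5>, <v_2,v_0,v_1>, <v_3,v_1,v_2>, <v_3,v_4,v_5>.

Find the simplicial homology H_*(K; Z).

Order the vertices as v_0 < v_1 < v_2 < v_3 < v_4 < v_5. Listing each simplex with vertices in this order, K has dimension 2 with simplices:

  0-simplices (6): [v_0], [v_1], [v_2], [v_3], [v_4], [v_5]
  1-simplices (12): [v_0,v_1], [v_0,v_2], [v_0,v_4], [v_0,v_5], [v_1,v_2], [v_1,v_3], [v_1,v_5], [v_2,v_3], [v_2,v_4], [v_3,v_4], [v_3,v_5], [v_4,v_5]
  2-simplices (8): [v_0,v_1,v_2], [v_0,v_1,v_5], [v_0,v_2,v_4], [v_0,v_4,v_5], [v_1,v_2,v_3], [v_1,v_3,v_5], [v_2,v_3,v_4], [v_3,v_4,v_5]

Hence C_0 ≅ Z^6, C_1 ≅ Z^12, C_2 ≅ Z^8.

∂_1: C_1 → C_0 sends each edge [p,q] (with p < q) to q − p. For instance
  ∂[v_2,v_3] = [v_3] − [v_2].
The resulting 6×12 matrix has rank 5, and its Smith normal form has invariant factors (1,1,1,1,1).

The boundary map ∂_2: C_2 → C_1 acts by ∂[p,q,r] = [q,r] − [p,r] + [p,q]. For instance
  ∂[v_1,v_2,v_3] = [v_2,v_3] − [v_1,v_3] + [v_1,v_2],
  ∂[v_1,v_3,v_5] = [v_3,v_5] − [v_1,v_5] + [v_1,v_3].
As a 12×8 matrix over Z this has rank 7, with invariant factors (1,1,1,1,1,1,1).

Reading off H_k = ker ∂_k / im ∂_{k+1}:

  H_0: rank C_0 − rank ∂_1 = 6 − 5 = 1, and the invariant factors of ∂_1 are all 1, so H_0 ≅ Z.
  H_1: rank ker ∂_1 − rank ∂_2 = (12 − 5) − 7 = 0, and the invariant factors of ∂_2 are all 1, so H_1 ≅ 0.
  H_2: rank ker ∂_2 − rank ∂_3 = (8 − 7) − 0 = 1, and there is no ∂_3, so H_2 ≅ Z.

As a check, the Euler characteristic is 6 − 12 + 8 = 2, which agrees with 1 − 0 + 1 = 2.

H_0 = Z,  H_1 = 0,  H_2 = Z.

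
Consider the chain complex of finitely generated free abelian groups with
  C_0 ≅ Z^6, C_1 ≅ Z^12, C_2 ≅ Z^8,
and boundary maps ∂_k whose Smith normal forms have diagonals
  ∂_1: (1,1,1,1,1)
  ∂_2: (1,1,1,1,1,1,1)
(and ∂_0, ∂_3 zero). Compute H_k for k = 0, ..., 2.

H_0: b_0 = 6 − 0 − 5 = 1; torsion from ∂_1 factors > 1: none. So H_0 = Z.
H_1: b_1 = 12 − 5 − 7 = 0; torsion from ∂_2 factors > 1: none. So H_1 = 0.
H_2: b_2 = 8 − 7 − 0 = 1; torsion from ∂_3 factors > 1: none. So H_2 = Z.

H_0 = Z,  H_1 = 0,  H_2 = Z.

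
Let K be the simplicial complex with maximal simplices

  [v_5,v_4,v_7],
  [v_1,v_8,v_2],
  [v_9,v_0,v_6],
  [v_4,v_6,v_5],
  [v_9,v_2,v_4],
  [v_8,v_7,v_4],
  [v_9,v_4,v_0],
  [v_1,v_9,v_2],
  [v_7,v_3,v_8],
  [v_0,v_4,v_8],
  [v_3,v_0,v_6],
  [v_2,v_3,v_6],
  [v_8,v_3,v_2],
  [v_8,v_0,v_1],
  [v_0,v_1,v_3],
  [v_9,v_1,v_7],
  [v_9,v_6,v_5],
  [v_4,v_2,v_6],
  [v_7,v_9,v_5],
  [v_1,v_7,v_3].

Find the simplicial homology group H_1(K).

Order the vertices as v_0 < v_1 < v_2 < v_3 < v_4 < v_5 < v_6 < v_7 < v_8 < v_9. Listing each simplex with vertices in this order, K has dimension 2 with simplices:

  0-simplices (10): [v_0], [v_1], [v_2], [v_3], [v_4], [v_5], [v_6], [v_7], [v_8], [v_9]
  1-simplices (30): (30 of them)
  2-simplices (20): (20 of them)

giving chain groups C_0 ≅ Z^10, C_1 ≅ Z^30, C_2 ≅ Z^20.

The boundary map ∂_1: C_1 → C_0 sends each edge [p,q] (with p < q) to q − p.
The resulting 10×30 matrix has rank 9, and its Smith normal form has invariant factors (1,1,1,1,1,1,1,1,1).

The boundary map ∂_2: C_2 → C_1 maps a triangle to the signed sum of its edges. For instance
  ∂[v_1,v_2,v_9] = [v_2,v_9] − [v_1,v_9] + [v_1,v_2],
  ∂[v_0,v_1,v_3] = [v_1,v_3] − [v_0,v_3] + [v_0,v_1].
The 30×20 boundary matrix has rank 20 and Smith normal form diag(1,1,1,1,1,1,1,1,1,1,1,1,1,1,1,1,1,1,1,2).

From H_k ≅ ker(∂_k) / im(∂_{k+1}) we obtain:

  H_1: rank ker ∂_1 − rank ∂_2 = (30 − 9) − 20 = 1, and ∂_2 has invariant factor 2 > 1, so H_1 = Z ⊕ Z/2.

H_1 = Z ⊕ Z/2.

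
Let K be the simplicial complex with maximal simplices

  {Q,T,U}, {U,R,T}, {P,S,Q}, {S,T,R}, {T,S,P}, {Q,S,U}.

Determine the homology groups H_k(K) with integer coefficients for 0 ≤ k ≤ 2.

H_0 ≅ Z,  H_1 ≅ Z,  H_2 = 0.

Take the total order P < Q < R < S < T < U on the vertex set. Then K (dimension 2) consists of the simplices:

  0-simplices (6): P, Q, R, S, T, U
  1-simplices (12): PQ, PS, PT, QS, QT, QU, RS, RT, RU, ST, SU, TU
  2-simplices (6): PQS, PST, QSU, QTU, RST, RTU

Hence C_0 ≅ Z^6, C_1 ≅ Z^12, C_2 ≅ Z^6.

The boundary map ∂_1: C_1 → C_0 maps an edge to its endpoints' difference, ∂[p,q] = q − p.
As a 6×12 matrix over Z this has rank 5, with invariant factors (1,1,1,1,1).

The boundary map ∂_2: C_2 → C_1 maps a triangle to the signed sum of its edges. For instance
  ∂QSU = SU − QU + QS,
  ∂QTU = TU − QU + QT.
This gives a 12×6 integer matrix of rank 6; reducing to Smith normal form yields diagonal entries (1,1,1,1,1,1).

Now H_k = ker ∂_k / im ∂_{k+1}, so:

  H_0: rank C_0 − rank ∂_1 = 6 − 5 = 1, and the invariant factors of ∂_1 are all 1, so H_0 ≅ Z.
  H_1: rank ker ∂_1 − rank ∂_2 = (12 − 5) − 6 = 1, and the invariant factors of ∂_2 are all 1, so H_1 ≅ Z.
  H_2: rank ker ∂_2 − rank ∂_3 = (6 − 6) − 0 = 0, and there is no ∂_3, so H_2 ≅ 0.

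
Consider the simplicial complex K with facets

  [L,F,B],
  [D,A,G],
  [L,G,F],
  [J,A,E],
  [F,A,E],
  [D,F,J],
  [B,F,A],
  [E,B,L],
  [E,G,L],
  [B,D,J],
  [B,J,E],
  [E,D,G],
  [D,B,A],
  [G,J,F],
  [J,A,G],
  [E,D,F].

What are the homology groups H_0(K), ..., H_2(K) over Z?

Take the total order A < B < D < E < F < G < J < L on the vertex set. Then K (dimension 2) consists of the simplices:

  0-simplices (8): A, B, D, E, F, G, J, L
  1-simplices (24): AB, AD, AE, AF, AG, AJ, BD, BE, BF, BJ, BL, DE, DF, DG, DJ, EF, EG, EJ, EL, FG, FJ, FL, GJ, GL
  2-simplices (16): ABD, ABF, ADG, AEF, AEJ, AGJ, BDJ, BEJ, BEL, BFL, DEF, DEG, DFJ, EGL, FGJ, FGL

Hence C_0 ≅ Z^8, C_1 ≅ Z^24, C_2 ≅ Z^16.

The boundary map ∂_1: C_1 → C_0 sends each edge [p,q] (with p < q) to q − p. For instance
  ∂AJ = J − A.
This gives a 8×24 integer matrix of rank 7; reducing to Smith normal form yields diagonal entries (1,1,1,1,1,1,1).

Boundary ∂_2: C_2 → C_1 sends each 2-simplex [p,q,r] to [q,r] − [p,r] + [p,q]. For instance
  ∂AGJ = GJ − AJ + AG,
  ∂BDJ = DJ − BJ + BD.
This gives a 24×16 integer matrix of rank 15; reducing to Smith normal form yields diagonal entries (1,1,1,1,1,1,1,1,1,1,1,1,1,1,1).

From H_k ≅ ker(∂_k) / im(∂_{k+1}) we obtain:

  H_0: rank C_0 − rank ∂_1 = 8 − 7 = 1, and the invariant factors of ∂_1 are all 1, so H_0 = Z.
  H_1: rank ker ∂_1 − rank ∂_2 = (24 − 7) − 15 = 2, and the invariant factors of ∂_2 are all 1, so H_1 = Z^2.
  H_2: rank ker ∂_2 − rank ∂_3 = (16 − 15) − 0 = 1, and there is no ∂_3, so H_2 = Z.

As a check, the Euler characteristic is 8 − 24 + 16 = 0, which agrees with 1 − 2 + 1 = 0.

H_0 ≅ Z,  H_1 ≅ Z^2,  H_2 ≅ Z.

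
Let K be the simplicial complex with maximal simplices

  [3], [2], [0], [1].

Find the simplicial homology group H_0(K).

Fix the vertex order 0 < 1 < 2 < 3 and write every simplex with vertices in increasing order. Then dim K = 0 and the simplices of K are:

  0-simplices (4): [0], [1], [2], [3]

giving chain groups C_0 ≅ Z^4.

Reading off H_k = ker ∂_k / im ∂_{k+1}:

  H_0: rank C_0 − rank ∂_1 = 4 − 0 = 4, and there is no ∂_1, so H_0 ≅ Z^4.

(K is a triangulation of a set of 4 points.)

H_0 ≅ Z^4.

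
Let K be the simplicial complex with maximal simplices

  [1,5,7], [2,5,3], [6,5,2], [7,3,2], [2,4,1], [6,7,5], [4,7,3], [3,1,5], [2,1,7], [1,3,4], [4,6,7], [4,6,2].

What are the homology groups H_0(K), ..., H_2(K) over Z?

H_0 ≅ Z,  H_1 ≅ Z/2Z,  H_2 = 0.

Fix the vertex order 1 < 2 < 3 < 4 < 5 < 6 < 7 and write every simplex with vertices in increasing order. Then dim K = 2 and the simplices of K are:

  0-simplices (7): [1], [2], [3], [4], [5], [6], [7]
  1-simplices (18): [1,2], [1,3], [1,4], [1,5], [1,7], [2,3], [2,4], [2,5], [2,6], [2,7], [3,4], [3,5], [3,7], [4,6], [4,7], [5,6], [5,7], [6,7]
  2-simplices (12): [1,2,4], [1,2,7], [1,3,4], [1,3,5], [1,5,7], [2,3,5], [2,3,7], [2,4,6], [2,5,6], [3,4,7], [4,6,7], [5,6,7]

giving chain groups C_0 ≅ Z^7, C_1 ≅ Z^18, C_2 ≅ Z^12.

Boundary ∂_1: C_1 → C_0 is given by ∂[p,q] = [q] − [p]. For instance
  ∂[3,4] = [4] − [3].
The 7×18 boundary matrix has rank 6 and Smith normal form diag(1,1,1,1,1,1).

∂_2: C_2 → C_1 sends each 2-simplex [p,q,r] to [q,r] − [p,r] + [p,q]. For instance
  ∂[1,3,4] = [3,4] − [1,4] + [1,3],
  ∂[1,2,4] = [2,4] − [1,4] + [1,2].
This gives a 18×12 integer matrix of rank 12; reducing to Smith normal form yields diagonal entries (1,1,1,1,1,1,1,1,1,1,1,2).

Reading off H_k = ker ∂_k / im ∂_{k+1}:

  H_0: rank C_0 − rank ∂_1 = 7 − 6 = 1, and the invariant factors of ∂_1 are all 1, so H_0 = Z.
  H_1: rank ker ∂_1 − rank ∂_2 = (18 − 6) − 12 = 0, and ∂_2 has invariant factor 2 > 1, so H_1 = Z/2Z.
  H_2: rank ker ∂_2 − rank ∂_3 = (12 − 12) − 0 = 0, and there is no ∂_3, so H_2 = 0.

As a check, the Euler characteristic is 7 − 18 + 12 = 1, which agrees with 1 − 0 + 0 = 1.
(K is a triangulation of the real projective plane RP^2.)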